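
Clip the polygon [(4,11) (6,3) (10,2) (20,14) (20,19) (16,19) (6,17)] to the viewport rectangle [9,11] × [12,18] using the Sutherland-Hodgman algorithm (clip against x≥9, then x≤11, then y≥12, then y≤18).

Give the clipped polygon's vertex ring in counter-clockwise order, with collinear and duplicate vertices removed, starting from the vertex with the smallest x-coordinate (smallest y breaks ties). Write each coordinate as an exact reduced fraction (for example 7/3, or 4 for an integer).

Clipped polygon: [(9,12) (11,12) (11,18) (9,88/5)]

1. After x ≥ 9: [(9,9/4) (10,2) (20,14) (20,19) (16,19) (9,88/5)]
2. After x ≤ 11: [(9,9/4) (10,2) (11,16/5) (11,18) (9,88/5)]
3. After y ≥ 12: [(9,12) (11,12) (11,18) (9,88/5)]
4. After y ≤ 18: [(9,12) (11,12) (11,18) (9,88/5)]
5. Canonical ring: [(9,12) (11,12) (11,18) (9,88/5)]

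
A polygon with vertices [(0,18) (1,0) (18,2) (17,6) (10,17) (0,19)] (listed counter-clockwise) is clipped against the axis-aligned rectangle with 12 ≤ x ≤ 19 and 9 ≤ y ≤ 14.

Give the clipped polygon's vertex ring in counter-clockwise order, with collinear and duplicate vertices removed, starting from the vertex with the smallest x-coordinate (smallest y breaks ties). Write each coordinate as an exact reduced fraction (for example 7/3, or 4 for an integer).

1. After x ≥ 12: [(12,22/17) (18,2) (17,6) (12,97/7)]
2. After x ≤ 19: [(12,22/17) (18,2) (17,6) (12,97/7)]
3. After y ≥ 9: [(12,9) (166/11,9) (12,97/7)]
4. After y ≤ 14: [(12,9) (166/11,9) (12,97/7)]
5. Canonical ring: [(12,9) (166/11,9) (12,97/7)]

Clipped polygon: [(12,9) (166/11,9) (12,97/7)]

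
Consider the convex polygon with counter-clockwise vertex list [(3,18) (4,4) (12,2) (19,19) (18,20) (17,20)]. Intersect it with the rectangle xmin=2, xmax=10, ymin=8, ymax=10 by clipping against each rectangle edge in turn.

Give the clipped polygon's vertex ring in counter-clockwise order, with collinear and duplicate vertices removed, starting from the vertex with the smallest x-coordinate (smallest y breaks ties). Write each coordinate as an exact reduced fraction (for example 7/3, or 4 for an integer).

Clipped polygon: [(25/7,10) (26/7,8) (10,8) (10,10)]

1. After x ≥ 2: [(3,18) (4,4) (12,2) (19,19) (18,20) (17,20)]
2. After x ≤ 10: [(10,19) (3,18) (4,4) (10,5/2)]
3. After y ≥ 8: [(10,8) (10,19) (3,18) (26/7,8)]
4. After y ≤ 10: [(10,8) (10,10) (25/7,10) (26/7,8)]
5. Canonical ring: [(25/7,10) (26/7,8) (10,8) (10,10)]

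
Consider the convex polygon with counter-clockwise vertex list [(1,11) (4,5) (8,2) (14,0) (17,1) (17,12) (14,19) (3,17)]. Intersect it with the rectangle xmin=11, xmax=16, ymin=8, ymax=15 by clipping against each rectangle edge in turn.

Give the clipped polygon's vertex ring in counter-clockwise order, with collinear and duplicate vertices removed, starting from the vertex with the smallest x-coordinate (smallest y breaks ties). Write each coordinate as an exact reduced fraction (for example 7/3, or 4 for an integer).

1. After x ≥ 11: [(11,1) (14,0) (17,1) (17,12) (14,19) (11,203/11)]
2. After x ≤ 16: [(11,1) (14,0) (16,2/3) (16,43/3) (14,19) (11,203/11)]
3. After y ≥ 8: [(11,8) (16,8) (16,43/3) (14,19) (11,203/11)]
4. After y ≤ 15: [(11,15) (11,8) (16,8) (16,43/3) (110/7,15)]
5. Canonical ring: [(11,8) (16,8) (16,43/3) (110/7,15) (11,15)]

Clipped polygon: [(11,8) (16,8) (16,43/3) (110/7,15) (11,15)]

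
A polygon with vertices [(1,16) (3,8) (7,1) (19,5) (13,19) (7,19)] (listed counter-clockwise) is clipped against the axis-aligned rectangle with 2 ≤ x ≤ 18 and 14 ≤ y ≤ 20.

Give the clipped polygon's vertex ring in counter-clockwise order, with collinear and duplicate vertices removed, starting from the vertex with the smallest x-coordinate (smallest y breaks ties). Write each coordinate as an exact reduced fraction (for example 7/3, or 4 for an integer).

1. After x ≥ 2: [(2,33/2) (2,12) (3,8) (7,1) (19,5) (13,19) (7,19)]
2. After x ≤ 18: [(2,33/2) (2,12) (3,8) (7,1) (18,14/3) (18,22/3) (13,19) (7,19)]
3. After y ≥ 14: [(2,33/2) (2,14) (106/7,14) (13,19) (7,19)]
4. After y ≤ 20: [(2,33/2) (2,14) (106/7,14) (13,19) (7,19)]
5. Canonical ring: [(2,14) (106/7,14) (13,19) (7,19) (2,33/2)]

Clipped polygon: [(2,14) (106/7,14) (13,19) (7,19) (2,33/2)]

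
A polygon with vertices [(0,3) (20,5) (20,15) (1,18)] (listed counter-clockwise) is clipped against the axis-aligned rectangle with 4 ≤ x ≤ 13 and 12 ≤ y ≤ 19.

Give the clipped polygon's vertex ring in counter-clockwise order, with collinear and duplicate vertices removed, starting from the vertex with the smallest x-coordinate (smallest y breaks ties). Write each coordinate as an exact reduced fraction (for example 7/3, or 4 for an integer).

Clipped polygon: [(4,12) (13,12) (13,306/19) (4,333/19)]

1. After x ≥ 4: [(4,17/5) (20,5) (20,15) (4,333/19)]
2. After x ≤ 13: [(4,17/5) (13,43/10) (13,306/19) (4,333/19)]
3. After y ≥ 12: [(4,12) (13,12) (13,306/19) (4,333/19)]
4. After y ≤ 19: [(4,12) (13,12) (13,306/19) (4,333/19)]
5. Canonical ring: [(4,12) (13,12) (13,306/19) (4,333/19)]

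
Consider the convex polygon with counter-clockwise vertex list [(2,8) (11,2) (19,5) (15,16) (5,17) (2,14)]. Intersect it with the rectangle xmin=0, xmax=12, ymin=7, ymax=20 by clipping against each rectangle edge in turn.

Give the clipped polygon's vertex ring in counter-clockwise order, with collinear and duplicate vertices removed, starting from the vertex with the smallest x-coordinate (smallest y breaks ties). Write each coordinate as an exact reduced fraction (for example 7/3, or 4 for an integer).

1. After x ≥ 0: [(2,8) (11,2) (19,5) (15,16) (5,17) (2,14)]
2. After x ≤ 12: [(2,8) (11,2) (12,19/8) (12,163/10) (5,17) (2,14)]
3. After y ≥ 7: [(2,8) (7/2,7) (12,7) (12,163/10) (5,17) (2,14)]
4. After y ≤ 20: [(2,8) (7/2,7) (12,7) (12,163/10) (5,17) (2,14)]
5. Canonical ring: [(2,8) (7/2,7) (12,7) (12,163/10) (5,17) (2,14)]

Clipped polygon: [(2,8) (7/2,7) (12,7) (12,163/10) (5,17) (2,14)]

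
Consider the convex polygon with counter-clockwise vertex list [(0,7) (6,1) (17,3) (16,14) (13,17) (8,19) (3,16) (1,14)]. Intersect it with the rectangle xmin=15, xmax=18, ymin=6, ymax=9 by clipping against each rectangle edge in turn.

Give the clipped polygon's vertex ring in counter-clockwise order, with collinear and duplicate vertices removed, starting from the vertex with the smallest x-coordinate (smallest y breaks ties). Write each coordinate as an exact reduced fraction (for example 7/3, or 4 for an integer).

Clipped polygon: [(15,6) (184/11,6) (181/11,9) (15,9)]

1. After x ≥ 15: [(15,29/11) (17,3) (16,14) (15,15)]
2. After x ≤ 18: [(15,29/11) (17,3) (16,14) (15,15)]
3. After y ≥ 6: [(15,6) (184/11,6) (16,14) (15,15)]
4. After y ≤ 9: [(15,9) (15,6) (184/11,6) (181/11,9)]
5. Canonical ring: [(15,6) (184/11,6) (181/11,9) (15,9)]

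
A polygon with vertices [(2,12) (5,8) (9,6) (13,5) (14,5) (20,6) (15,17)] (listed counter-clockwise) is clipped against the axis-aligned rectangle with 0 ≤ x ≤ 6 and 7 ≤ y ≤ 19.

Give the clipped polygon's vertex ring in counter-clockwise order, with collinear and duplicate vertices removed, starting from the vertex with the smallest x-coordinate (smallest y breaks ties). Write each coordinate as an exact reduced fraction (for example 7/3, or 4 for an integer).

1. After x ≥ 0: [(2,12) (5,8) (9,6) (13,5) (14,5) (20,6) (15,17)]
2. After x ≤ 6: [(6,176/13) (2,12) (5,8) (6,15/2)]
3. After y ≥ 7: [(6,176/13) (2,12) (5,8) (6,15/2)]
4. After y ≤ 19: [(6,176/13) (2,12) (5,8) (6,15/2)]
5. Canonical ring: [(2,12) (5,8) (6,15/2) (6,176/13)]

Clipped polygon: [(2,12) (5,8) (6,15/2) (6,176/13)]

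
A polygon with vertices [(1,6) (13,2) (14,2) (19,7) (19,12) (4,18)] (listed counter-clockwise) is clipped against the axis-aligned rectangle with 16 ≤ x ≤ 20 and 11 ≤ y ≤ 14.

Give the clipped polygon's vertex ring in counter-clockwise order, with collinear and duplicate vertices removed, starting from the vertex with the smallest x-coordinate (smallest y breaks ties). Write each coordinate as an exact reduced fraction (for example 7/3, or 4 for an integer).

Clipped polygon: [(16,11) (19,11) (19,12) (16,66/5)]

1. After x ≥ 16: [(16,4) (19,7) (19,12) (16,66/5)]
2. After x ≤ 20: [(16,4) (19,7) (19,12) (16,66/5)]
3. After y ≥ 11: [(16,11) (19,11) (19,12) (16,66/5)]
4. After y ≤ 14: [(16,11) (19,11) (19,12) (16,66/5)]
5. Canonical ring: [(16,11) (19,11) (19,12) (16,66/5)]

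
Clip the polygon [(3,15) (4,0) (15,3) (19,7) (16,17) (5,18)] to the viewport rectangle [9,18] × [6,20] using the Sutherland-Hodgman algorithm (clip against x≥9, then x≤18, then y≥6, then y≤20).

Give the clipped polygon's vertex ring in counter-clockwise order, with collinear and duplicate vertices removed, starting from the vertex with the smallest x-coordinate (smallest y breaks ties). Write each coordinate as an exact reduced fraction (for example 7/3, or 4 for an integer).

Clipped polygon: [(9,6) (18,6) (18,31/3) (16,17) (9,194/11)]

1. After x ≥ 9: [(9,15/11) (15,3) (19,7) (16,17) (9,194/11)]
2. After x ≤ 18: [(9,15/11) (15,3) (18,6) (18,31/3) (16,17) (9,194/11)]
3. After y ≥ 6: [(9,6) (18,6) (18,6) (18,31/3) (16,17) (9,194/11)]
4. After y ≤ 20: [(9,6) (18,6) (18,6) (18,31/3) (16,17) (9,194/11)]
5. Canonical ring: [(9,6) (18,6) (18,31/3) (16,17) (9,194/11)]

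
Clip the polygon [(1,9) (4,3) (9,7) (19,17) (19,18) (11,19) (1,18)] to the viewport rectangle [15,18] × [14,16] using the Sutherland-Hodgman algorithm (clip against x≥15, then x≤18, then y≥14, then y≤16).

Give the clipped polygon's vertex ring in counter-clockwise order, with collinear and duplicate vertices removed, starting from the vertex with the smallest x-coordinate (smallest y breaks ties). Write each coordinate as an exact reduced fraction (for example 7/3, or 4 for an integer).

1. After x ≥ 15: [(15,13) (19,17) (19,18) (15,37/2)]
2. After x ≤ 18: [(15,13) (18,16) (18,145/8) (15,37/2)]
3. After y ≥ 14: [(15,14) (16,14) (18,16) (18,145/8) (15,37/2)]
4. After y ≤ 16: [(15,16) (15,14) (16,14) (18,16) (18,16)]
5. Canonical ring: [(15,14) (16,14) (18,16) (15,16)]

Clipped polygon: [(15,14) (16,14) (18,16) (15,16)]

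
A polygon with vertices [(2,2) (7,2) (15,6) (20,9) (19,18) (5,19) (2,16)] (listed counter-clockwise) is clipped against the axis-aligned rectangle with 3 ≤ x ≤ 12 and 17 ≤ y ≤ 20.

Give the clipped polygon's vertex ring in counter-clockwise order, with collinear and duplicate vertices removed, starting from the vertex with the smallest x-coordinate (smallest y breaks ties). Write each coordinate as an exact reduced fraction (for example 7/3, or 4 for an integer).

1. After x ≥ 3: [(3,2) (7,2) (15,6) (20,9) (19,18) (5,19) (3,17)]
2. After x ≤ 12: [(3,2) (7,2) (12,9/2) (12,37/2) (5,19) (3,17)]
3. After y ≥ 17: [(3,17) (12,17) (12,37/2) (5,19) (3,17)]
4. After y ≤ 20: [(3,17) (12,17) (12,37/2) (5,19) (3,17)]
5. Canonical ring: [(3,17) (12,17) (12,37/2) (5,19)]

Clipped polygon: [(3,17) (12,17) (12,37/2) (5,19)]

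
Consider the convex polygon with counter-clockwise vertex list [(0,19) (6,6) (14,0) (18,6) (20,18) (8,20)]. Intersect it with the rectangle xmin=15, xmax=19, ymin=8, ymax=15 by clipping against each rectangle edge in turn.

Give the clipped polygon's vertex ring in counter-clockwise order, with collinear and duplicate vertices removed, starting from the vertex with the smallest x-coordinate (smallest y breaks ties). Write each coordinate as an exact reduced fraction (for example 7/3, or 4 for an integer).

Clipped polygon: [(15,8) (55/3,8) (19,12) (19,15) (15,15)]

1. After x ≥ 15: [(15,3/2) (18,6) (20,18) (15,113/6)]
2. After x ≤ 19: [(15,3/2) (18,6) (19,12) (19,109/6) (15,113/6)]
3. After y ≥ 8: [(15,8) (55/3,8) (19,12) (19,109/6) (15,113/6)]
4. After y ≤ 15: [(15,15) (15,8) (55/3,8) (19,12) (19,15)]
5. Canonical ring: [(15,8) (55/3,8) (19,12) (19,15) (15,15)]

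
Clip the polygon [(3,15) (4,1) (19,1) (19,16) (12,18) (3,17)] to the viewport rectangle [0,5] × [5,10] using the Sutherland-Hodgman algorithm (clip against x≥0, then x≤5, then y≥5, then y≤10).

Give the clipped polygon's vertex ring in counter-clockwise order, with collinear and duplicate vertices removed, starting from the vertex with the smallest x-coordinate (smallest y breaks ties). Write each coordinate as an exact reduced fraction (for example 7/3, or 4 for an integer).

1. After x ≥ 0: [(3,15) (4,1) (19,1) (19,16) (12,18) (3,17)]
2. After x ≤ 5: [(3,15) (4,1) (5,1) (5,155/9) (3,17)]
3. After y ≥ 5: [(3,15) (26/7,5) (5,5) (5,155/9) (3,17)]
4. After y ≤ 10: [(47/14,10) (26/7,5) (5,5) (5,10)]
5. Canonical ring: [(47/14,10) (26/7,5) (5,5) (5,10)]

Clipped polygon: [(47/14,10) (26/7,5) (5,5) (5,10)]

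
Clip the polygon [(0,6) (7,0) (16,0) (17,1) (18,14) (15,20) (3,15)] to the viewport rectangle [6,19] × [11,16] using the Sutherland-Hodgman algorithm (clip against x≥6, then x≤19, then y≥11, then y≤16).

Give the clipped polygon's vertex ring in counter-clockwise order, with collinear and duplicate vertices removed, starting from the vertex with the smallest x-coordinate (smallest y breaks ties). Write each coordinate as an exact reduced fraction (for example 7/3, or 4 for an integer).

1. After x ≥ 6: [(6,6/7) (7,0) (16,0) (17,1) (18,14) (15,20) (6,65/4)]
2. After x ≤ 19: [(6,6/7) (7,0) (16,0) (17,1) (18,14) (15,20) (6,65/4)]
3. After y ≥ 11: [(6,11) (231/13,11) (18,14) (15,20) (6,65/4)]
4. After y ≤ 16: [(6,16) (6,11) (231/13,11) (18,14) (17,16)]
5. Canonical ring: [(6,11) (231/13,11) (18,14) (17,16) (6,16)]

Clipped polygon: [(6,11) (231/13,11) (18,14) (17,16) (6,16)]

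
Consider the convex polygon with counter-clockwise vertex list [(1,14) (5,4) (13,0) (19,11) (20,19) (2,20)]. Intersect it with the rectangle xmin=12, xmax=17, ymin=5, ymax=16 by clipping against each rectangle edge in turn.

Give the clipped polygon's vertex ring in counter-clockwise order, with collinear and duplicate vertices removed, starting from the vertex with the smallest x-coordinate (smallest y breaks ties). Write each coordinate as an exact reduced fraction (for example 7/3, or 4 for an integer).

1. After x ≥ 12: [(12,1/2) (13,0) (19,11) (20,19) (12,175/9)]
2. After x ≤ 17: [(12,1/2) (13,0) (17,22/3) (17,115/6) (12,175/9)]
3. After y ≥ 5: [(12,5) (173/11,5) (17,22/3) (17,115/6) (12,175/9)]
4. After y ≤ 16: [(12,16) (12,5) (173/11,5) (17,22/3) (17,16)]
5. Canonical ring: [(12,5) (173/11,5) (17,22/3) (17,16) (12,16)]

Clipped polygon: [(12,5) (173/11,5) (17,22/3) (17,16) (12,16)]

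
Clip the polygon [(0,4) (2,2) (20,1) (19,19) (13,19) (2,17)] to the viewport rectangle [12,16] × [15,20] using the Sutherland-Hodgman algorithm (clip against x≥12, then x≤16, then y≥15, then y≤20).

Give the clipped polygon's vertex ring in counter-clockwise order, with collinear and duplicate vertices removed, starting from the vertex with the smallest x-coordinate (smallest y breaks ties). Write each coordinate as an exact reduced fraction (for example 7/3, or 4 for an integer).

Clipped polygon: [(12,15) (16,15) (16,19) (13,19) (12,207/11)]

1. After x ≥ 12: [(12,13/9) (20,1) (19,19) (13,19) (12,207/11)]
2. After x ≤ 16: [(12,13/9) (16,11/9) (16,19) (13,19) (12,207/11)]
3. After y ≥ 15: [(12,15) (16,15) (16,19) (13,19) (12,207/11)]
4. After y ≤ 20: [(12,15) (16,15) (16,19) (13,19) (12,207/11)]
5. Canonical ring: [(12,15) (16,15) (16,19) (13,19) (12,207/11)]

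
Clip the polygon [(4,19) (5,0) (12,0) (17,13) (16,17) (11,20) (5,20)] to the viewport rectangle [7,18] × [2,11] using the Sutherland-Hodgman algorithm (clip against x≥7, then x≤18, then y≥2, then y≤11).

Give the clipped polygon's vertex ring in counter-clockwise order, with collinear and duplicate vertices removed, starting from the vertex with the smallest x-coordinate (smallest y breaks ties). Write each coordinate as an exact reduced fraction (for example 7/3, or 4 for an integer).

1. After x ≥ 7: [(7,0) (12,0) (17,13) (16,17) (11,20) (7,20)]
2. After x ≤ 18: [(7,0) (12,0) (17,13) (16,17) (11,20) (7,20)]
3. After y ≥ 2: [(7,2) (166/13,2) (17,13) (16,17) (11,20) (7,20)]
4. After y ≤ 11: [(7,11) (7,2) (166/13,2) (211/13,11)]
5. Canonical ring: [(7,2) (166/13,2) (211/13,11) (7,11)]

Clipped polygon: [(7,2) (166/13,2) (211/13,11) (7,11)]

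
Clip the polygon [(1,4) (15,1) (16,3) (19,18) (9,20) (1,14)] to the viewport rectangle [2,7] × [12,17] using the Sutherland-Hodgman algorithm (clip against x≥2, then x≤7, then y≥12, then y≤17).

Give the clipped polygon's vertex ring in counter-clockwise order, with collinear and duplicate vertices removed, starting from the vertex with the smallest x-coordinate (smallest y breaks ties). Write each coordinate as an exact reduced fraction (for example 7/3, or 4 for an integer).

1. After x ≥ 2: [(2,53/14) (15,1) (16,3) (19,18) (9,20) (2,59/4)]
2. After x ≤ 7: [(2,53/14) (7,19/7) (7,37/2) (2,59/4)]
3. After y ≥ 12: [(2,12) (7,12) (7,37/2) (2,59/4)]
4. After y ≤ 17: [(2,12) (7,12) (7,17) (5,17) (2,59/4)]
5. Canonical ring: [(2,12) (7,12) (7,17) (5,17) (2,59/4)]

Clipped polygon: [(2,12) (7,12) (7,17) (5,17) (2,59/4)]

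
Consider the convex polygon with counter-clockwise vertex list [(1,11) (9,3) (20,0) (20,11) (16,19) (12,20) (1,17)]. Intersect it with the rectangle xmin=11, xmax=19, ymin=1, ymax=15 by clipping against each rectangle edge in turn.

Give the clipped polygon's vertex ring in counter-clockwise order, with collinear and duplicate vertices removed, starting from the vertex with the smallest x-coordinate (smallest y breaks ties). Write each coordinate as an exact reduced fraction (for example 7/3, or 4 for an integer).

1. After x ≥ 11: [(11,27/11) (20,0) (20,11) (16,19) (12,20) (11,217/11)]
2. After x ≤ 19: [(11,27/11) (19,3/11) (19,13) (16,19) (12,20) (11,217/11)]
3. After y ≥ 1: [(11,27/11) (49/3,1) (19,1) (19,13) (16,19) (12,20) (11,217/11)]
4. After y ≤ 15: [(11,15) (11,27/11) (49/3,1) (19,1) (19,13) (18,15)]
5. Canonical ring: [(11,27/11) (49/3,1) (19,1) (19,13) (18,15) (11,15)]

Clipped polygon: [(11,27/11) (49/3,1) (19,1) (19,13) (18,15) (11,15)]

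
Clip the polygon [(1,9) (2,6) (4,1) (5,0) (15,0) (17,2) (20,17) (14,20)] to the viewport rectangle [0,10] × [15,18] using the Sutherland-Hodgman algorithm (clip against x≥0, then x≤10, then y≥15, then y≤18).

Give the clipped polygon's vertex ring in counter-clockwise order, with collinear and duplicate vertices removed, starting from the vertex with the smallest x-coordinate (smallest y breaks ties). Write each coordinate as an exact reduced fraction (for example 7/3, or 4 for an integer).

Clipped polygon: [(89/11,15) (10,15) (10,216/13)]

1. After x ≥ 0: [(1,9) (2,6) (4,1) (5,0) (15,0) (17,2) (20,17) (14,20)]
2. After x ≤ 10: [(10,216/13) (1,9) (2,6) (4,1) (5,0) (10,0)]
3. After y ≥ 15: [(10,15) (10,216/13) (89/11,15)]
4. After y ≤ 18: [(10,15) (10,216/13) (89/11,15)]
5. Canonical ring: [(89/11,15) (10,15) (10,216/13)]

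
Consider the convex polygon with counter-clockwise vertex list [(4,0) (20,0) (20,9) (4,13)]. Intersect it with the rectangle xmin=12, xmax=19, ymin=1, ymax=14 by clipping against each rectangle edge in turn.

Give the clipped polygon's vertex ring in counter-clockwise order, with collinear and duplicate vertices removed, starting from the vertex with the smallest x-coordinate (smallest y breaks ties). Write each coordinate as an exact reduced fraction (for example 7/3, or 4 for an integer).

1. After x ≥ 12: [(12,0) (20,0) (20,9) (12,11)]
2. After x ≤ 19: [(12,0) (19,0) (19,37/4) (12,11)]
3. After y ≥ 1: [(12,1) (19,1) (19,37/4) (12,11)]
4. After y ≤ 14: [(12,1) (19,1) (19,37/4) (12,11)]
5. Canonical ring: [(12,1) (19,1) (19,37/4) (12,11)]

Clipped polygon: [(12,1) (19,1) (19,37/4) (12,11)]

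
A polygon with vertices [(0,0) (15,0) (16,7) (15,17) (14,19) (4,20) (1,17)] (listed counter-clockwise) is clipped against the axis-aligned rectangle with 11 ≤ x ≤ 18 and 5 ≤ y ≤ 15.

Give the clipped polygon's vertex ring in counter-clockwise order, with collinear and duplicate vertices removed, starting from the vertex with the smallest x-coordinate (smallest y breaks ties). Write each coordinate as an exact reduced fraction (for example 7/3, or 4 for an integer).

Clipped polygon: [(11,5) (110/7,5) (16,7) (76/5,15) (11,15)]

1. After x ≥ 11: [(11,0) (15,0) (16,7) (15,17) (14,19) (11,193/10)]
2. After x ≤ 18: [(11,0) (15,0) (16,7) (15,17) (14,19) (11,193/10)]
3. After y ≥ 5: [(11,5) (110/7,5) (16,7) (15,17) (14,19) (11,193/10)]
4. After y ≤ 15: [(11,15) (11,5) (110/7,5) (16,7) (76/5,15)]
5. Canonical ring: [(11,5) (110/7,5) (16,7) (76/5,15) (11,15)]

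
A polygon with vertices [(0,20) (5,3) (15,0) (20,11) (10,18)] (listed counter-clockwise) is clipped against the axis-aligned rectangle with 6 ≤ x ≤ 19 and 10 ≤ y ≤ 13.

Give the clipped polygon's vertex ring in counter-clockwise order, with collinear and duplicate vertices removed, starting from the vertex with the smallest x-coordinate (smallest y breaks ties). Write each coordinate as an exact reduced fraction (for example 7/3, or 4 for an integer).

1. After x ≥ 6: [(6,94/5) (6,27/10) (15,0) (20,11) (10,18)]
2. After x ≤ 19: [(6,94/5) (6,27/10) (15,0) (19,44/5) (19,117/10) (10,18)]
3. After y ≥ 10: [(6,94/5) (6,10) (19,10) (19,117/10) (10,18)]
4. After y ≤ 13: [(6,13) (6,10) (19,10) (19,117/10) (120/7,13)]
5. Canonical ring: [(6,10) (19,10) (19,117/10) (120/7,13) (6,13)]

Clipped polygon: [(6,10) (19,10) (19,117/10) (120/7,13) (6,13)]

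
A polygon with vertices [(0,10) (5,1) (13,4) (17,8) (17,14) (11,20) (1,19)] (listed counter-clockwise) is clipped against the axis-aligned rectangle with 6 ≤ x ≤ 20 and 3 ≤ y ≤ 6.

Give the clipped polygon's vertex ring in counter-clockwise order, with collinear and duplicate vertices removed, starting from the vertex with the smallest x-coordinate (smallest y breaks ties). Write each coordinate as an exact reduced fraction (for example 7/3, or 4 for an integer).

1. After x ≥ 6: [(6,11/8) (13,4) (17,8) (17,14) (11,20) (6,39/2)]
2. After x ≤ 20: [(6,11/8) (13,4) (17,8) (17,14) (11,20) (6,39/2)]
3. After y ≥ 3: [(6,3) (31/3,3) (13,4) (17,8) (17,14) (11,20) (6,39/2)]
4. After y ≤ 6: [(6,6) (6,3) (31/3,3) (13,4) (15,6)]
5. Canonical ring: [(6,3) (31/3,3) (13,4) (15,6) (6,6)]

Clipped polygon: [(6,3) (31/3,3) (13,4) (15,6) (6,6)]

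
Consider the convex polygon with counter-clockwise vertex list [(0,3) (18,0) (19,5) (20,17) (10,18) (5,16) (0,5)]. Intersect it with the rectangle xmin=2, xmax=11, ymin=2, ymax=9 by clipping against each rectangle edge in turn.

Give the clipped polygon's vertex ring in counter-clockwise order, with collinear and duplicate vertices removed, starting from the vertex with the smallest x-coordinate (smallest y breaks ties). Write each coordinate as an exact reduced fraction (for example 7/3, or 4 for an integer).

1. After x ≥ 2: [(2,8/3) (18,0) (19,5) (20,17) (10,18) (5,16) (2,47/5)]
2. After x ≤ 11: [(2,8/3) (11,7/6) (11,179/10) (10,18) (5,16) (2,47/5)]
3. After y ≥ 2: [(2,8/3) (6,2) (11,2) (11,179/10) (10,18) (5,16) (2,47/5)]
4. After y ≤ 9: [(2,9) (2,8/3) (6,2) (11,2) (11,9)]
5. Canonical ring: [(2,8/3) (6,2) (11,2) (11,9) (2,9)]

Clipped polygon: [(2,8/3) (6,2) (11,2) (11,9) (2,9)]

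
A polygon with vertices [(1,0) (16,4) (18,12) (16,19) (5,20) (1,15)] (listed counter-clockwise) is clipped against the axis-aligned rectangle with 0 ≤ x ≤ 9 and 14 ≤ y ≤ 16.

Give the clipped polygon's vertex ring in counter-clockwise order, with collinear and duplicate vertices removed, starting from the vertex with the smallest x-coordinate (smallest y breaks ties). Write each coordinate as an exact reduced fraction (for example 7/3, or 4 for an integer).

Clipped polygon: [(1,14) (9,14) (9,16) (9/5,16) (1,15)]

1. After x ≥ 0: [(1,0) (16,4) (18,12) (16,19) (5,20) (1,15)]
2. After x ≤ 9: [(1,0) (9,32/15) (9,216/11) (5,20) (1,15)]
3. After y ≥ 14: [(1,14) (9,14) (9,216/11) (5,20) (1,15)]
4. After y ≤ 16: [(1,14) (9,14) (9,16) (9/5,16) (1,15)]
5. Canonical ring: [(1,14) (9,14) (9,16) (9/5,16) (1,15)]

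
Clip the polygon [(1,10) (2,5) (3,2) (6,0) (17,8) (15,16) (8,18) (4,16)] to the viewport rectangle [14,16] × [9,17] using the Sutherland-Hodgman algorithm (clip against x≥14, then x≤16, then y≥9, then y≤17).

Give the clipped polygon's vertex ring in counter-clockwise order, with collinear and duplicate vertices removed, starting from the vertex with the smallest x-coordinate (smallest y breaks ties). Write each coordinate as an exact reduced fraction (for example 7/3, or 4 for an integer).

Clipped polygon: [(14,9) (16,9) (16,12) (15,16) (14,114/7)]

1. After x ≥ 14: [(14,64/11) (17,8) (15,16) (14,114/7)]
2. After x ≤ 16: [(14,64/11) (16,80/11) (16,12) (15,16) (14,114/7)]
3. After y ≥ 9: [(14,9) (16,9) (16,12) (15,16) (14,114/7)]
4. After y ≤ 17: [(14,9) (16,9) (16,12) (15,16) (14,114/7)]
5. Canonical ring: [(14,9) (16,9) (16,12) (15,16) (14,114/7)]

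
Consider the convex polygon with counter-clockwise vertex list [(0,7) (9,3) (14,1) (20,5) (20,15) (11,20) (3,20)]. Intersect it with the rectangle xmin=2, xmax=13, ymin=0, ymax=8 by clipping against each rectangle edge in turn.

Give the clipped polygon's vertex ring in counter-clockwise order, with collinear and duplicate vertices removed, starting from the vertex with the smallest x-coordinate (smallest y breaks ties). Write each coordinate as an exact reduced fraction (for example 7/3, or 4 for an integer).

1. After x ≥ 2: [(2,47/3) (2,55/9) (9,3) (14,1) (20,5) (20,15) (11,20) (3,20)]
2. After x ≤ 13: [(2,47/3) (2,55/9) (9,3) (13,7/5) (13,170/9) (11,20) (3,20)]
3. After y ≥ 0: [(2,47/3) (2,55/9) (9,3) (13,7/5) (13,170/9) (11,20) (3,20)]
4. After y ≤ 8: [(2,8) (2,55/9) (9,3) (13,7/5) (13,8)]
5. Canonical ring: [(2,55/9) (9,3) (13,7/5) (13,8) (2,8)]

Clipped polygon: [(2,55/9) (9,3) (13,7/5) (13,8) (2,8)]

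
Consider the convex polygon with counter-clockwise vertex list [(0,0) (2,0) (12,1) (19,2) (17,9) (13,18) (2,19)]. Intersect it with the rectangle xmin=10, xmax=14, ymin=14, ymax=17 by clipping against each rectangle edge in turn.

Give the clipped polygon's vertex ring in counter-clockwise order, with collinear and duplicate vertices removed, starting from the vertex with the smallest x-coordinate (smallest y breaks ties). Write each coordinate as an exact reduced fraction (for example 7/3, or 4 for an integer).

1. After x ≥ 10: [(10,4/5) (12,1) (19,2) (17,9) (13,18) (10,201/11)]
2. After x ≤ 14: [(10,4/5) (12,1) (14,9/7) (14,63/4) (13,18) (10,201/11)]
3. After y ≥ 14: [(10,14) (14,14) (14,63/4) (13,18) (10,201/11)]
4. After y ≤ 17: [(10,17) (10,14) (14,14) (14,63/4) (121/9,17)]
5. Canonical ring: [(10,14) (14,14) (14,63/4) (121/9,17) (10,17)]

Clipped polygon: [(10,14) (14,14) (14,63/4) (121/9,17) (10,17)]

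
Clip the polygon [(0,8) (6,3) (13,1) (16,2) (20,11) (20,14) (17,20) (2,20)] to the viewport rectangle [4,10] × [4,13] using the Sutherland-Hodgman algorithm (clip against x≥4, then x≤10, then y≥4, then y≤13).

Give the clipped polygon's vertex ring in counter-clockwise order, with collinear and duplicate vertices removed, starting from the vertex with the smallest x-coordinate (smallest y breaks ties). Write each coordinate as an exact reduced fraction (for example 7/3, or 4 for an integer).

Clipped polygon: [(4,14/3) (24/5,4) (10,4) (10,13) (4,13)]

1. After x ≥ 4: [(4,14/3) (6,3) (13,1) (16,2) (20,11) (20,14) (17,20) (4,20)]
2. After x ≤ 10: [(4,14/3) (6,3) (10,13/7) (10,20) (4,20)]
3. After y ≥ 4: [(4,14/3) (24/5,4) (10,4) (10,20) (4,20)]
4. After y ≤ 13: [(4,13) (4,14/3) (24/5,4) (10,4) (10,13)]
5. Canonical ring: [(4,14/3) (24/5,4) (10,4) (10,13) (4,13)]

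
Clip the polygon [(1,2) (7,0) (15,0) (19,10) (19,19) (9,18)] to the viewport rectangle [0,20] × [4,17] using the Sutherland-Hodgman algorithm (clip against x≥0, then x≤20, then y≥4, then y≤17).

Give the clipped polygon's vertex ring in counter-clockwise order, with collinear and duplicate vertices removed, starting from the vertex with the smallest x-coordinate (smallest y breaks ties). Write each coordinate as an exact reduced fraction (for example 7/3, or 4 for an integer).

1. After x ≥ 0: [(1,2) (7,0) (15,0) (19,10) (19,19) (9,18)]
2. After x ≤ 20: [(1,2) (7,0) (15,0) (19,10) (19,19) (9,18)]
3. After y ≥ 4: [(2,4) (83/5,4) (19,10) (19,19) (9,18)]
4. After y ≤ 17: [(17/2,17) (2,4) (83/5,4) (19,10) (19,17)]
5. Canonical ring: [(2,4) (83/5,4) (19,10) (19,17) (17/2,17)]

Clipped polygon: [(2,4) (83/5,4) (19,10) (19,17) (17/2,17)]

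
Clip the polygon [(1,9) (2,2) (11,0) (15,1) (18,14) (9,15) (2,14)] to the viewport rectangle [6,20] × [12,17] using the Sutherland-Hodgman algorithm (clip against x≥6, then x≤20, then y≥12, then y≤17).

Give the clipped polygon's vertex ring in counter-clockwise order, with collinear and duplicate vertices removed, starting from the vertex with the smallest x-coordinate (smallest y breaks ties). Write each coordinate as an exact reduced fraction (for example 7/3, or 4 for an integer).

1. After x ≥ 6: [(6,10/9) (11,0) (15,1) (18,14) (9,15) (6,102/7)]
2. After x ≤ 20: [(6,10/9) (11,0) (15,1) (18,14) (9,15) (6,102/7)]
3. After y ≥ 12: [(6,12) (228/13,12) (18,14) (9,15) (6,102/7)]
4. After y ≤ 17: [(6,12) (228/13,12) (18,14) (9,15) (6,102/7)]
5. Canonical ring: [(6,12) (228/13,12) (18,14) (9,15) (6,102/7)]

Clipped polygon: [(6,12) (228/13,12) (18,14) (9,15) (6,102/7)]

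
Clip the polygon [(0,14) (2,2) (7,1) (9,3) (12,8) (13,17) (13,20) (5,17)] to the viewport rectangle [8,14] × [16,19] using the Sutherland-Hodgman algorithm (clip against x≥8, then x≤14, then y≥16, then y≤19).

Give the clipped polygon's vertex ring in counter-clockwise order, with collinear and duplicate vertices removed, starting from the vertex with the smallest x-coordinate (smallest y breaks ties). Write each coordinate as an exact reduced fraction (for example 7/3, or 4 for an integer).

Clipped polygon: [(8,16) (116/9,16) (13,17) (13,19) (31/3,19) (8,145/8)]

1. After x ≥ 8: [(8,2) (9,3) (12,8) (13,17) (13,20) (8,145/8)]
2. After x ≤ 14: [(8,2) (9,3) (12,8) (13,17) (13,20) (8,145/8)]
3. After y ≥ 16: [(8,16) (116/9,16) (13,17) (13,20) (8,145/8)]
4. After y ≤ 19: [(8,16) (116/9,16) (13,17) (13,19) (31/3,19) (8,145/8)]
5. Canonical ring: [(8,16) (116/9,16) (13,17) (13,19) (31/3,19) (8,145/8)]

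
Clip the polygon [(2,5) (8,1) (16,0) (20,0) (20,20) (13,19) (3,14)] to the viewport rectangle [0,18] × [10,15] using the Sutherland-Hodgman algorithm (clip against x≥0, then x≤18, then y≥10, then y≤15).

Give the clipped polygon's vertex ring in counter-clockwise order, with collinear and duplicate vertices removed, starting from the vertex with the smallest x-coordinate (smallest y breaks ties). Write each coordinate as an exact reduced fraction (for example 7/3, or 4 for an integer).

1. After x ≥ 0: [(2,5) (8,1) (16,0) (20,0) (20,20) (13,19) (3,14)]
2. After x ≤ 18: [(2,5) (8,1) (16,0) (18,0) (18,138/7) (13,19) (3,14)]
3. After y ≥ 10: [(23/9,10) (18,10) (18,138/7) (13,19) (3,14)]
4. After y ≤ 15: [(23/9,10) (18,10) (18,15) (5,15) (3,14)]
5. Canonical ring: [(23/9,10) (18,10) (18,15) (5,15) (3,14)]

Clipped polygon: [(23/9,10) (18,10) (18,15) (5,15) (3,14)]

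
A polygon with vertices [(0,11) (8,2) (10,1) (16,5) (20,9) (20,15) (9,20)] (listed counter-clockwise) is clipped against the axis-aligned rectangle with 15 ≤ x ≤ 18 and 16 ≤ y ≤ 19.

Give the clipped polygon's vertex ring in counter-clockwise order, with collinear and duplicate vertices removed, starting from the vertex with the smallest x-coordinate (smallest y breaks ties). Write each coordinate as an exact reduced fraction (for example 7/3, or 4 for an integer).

1. After x ≥ 15: [(15,13/3) (16,5) (20,9) (20,15) (15,190/11)]
2. After x ≤ 18: [(15,13/3) (16,5) (18,7) (18,175/11) (15,190/11)]
3. After y ≥ 16: [(15,16) (89/5,16) (15,190/11)]
4. After y ≤ 19: [(15,16) (89/5,16) (15,190/11)]
5. Canonical ring: [(15,16) (89/5,16) (15,190/11)]

Clipped polygon: [(15,16) (89/5,16) (15,190/11)]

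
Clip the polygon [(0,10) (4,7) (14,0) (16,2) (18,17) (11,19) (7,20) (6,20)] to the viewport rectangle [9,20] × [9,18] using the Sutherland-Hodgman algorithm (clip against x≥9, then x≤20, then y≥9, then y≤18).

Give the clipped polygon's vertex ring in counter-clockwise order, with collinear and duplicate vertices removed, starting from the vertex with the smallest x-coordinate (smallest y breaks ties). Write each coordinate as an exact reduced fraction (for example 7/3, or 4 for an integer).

Clipped polygon: [(9,9) (254/15,9) (18,17) (29/2,18) (9,18)]

1. After x ≥ 9: [(9,7/2) (14,0) (16,2) (18,17) (11,19) (9,39/2)]
2. After x ≤ 20: [(9,7/2) (14,0) (16,2) (18,17) (11,19) (9,39/2)]
3. After y ≥ 9: [(9,9) (254/15,9) (18,17) (11,19) (9,39/2)]
4. After y ≤ 18: [(9,18) (9,9) (254/15,9) (18,17) (29/2,18)]
5. Canonical ring: [(9,9) (254/15,9) (18,17) (29/2,18) (9,18)]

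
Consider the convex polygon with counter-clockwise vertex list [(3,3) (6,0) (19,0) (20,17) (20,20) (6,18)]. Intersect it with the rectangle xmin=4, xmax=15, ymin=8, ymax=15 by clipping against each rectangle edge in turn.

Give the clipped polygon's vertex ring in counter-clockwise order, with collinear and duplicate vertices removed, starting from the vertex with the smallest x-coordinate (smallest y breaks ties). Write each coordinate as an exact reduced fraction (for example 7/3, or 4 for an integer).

1. After x ≥ 4: [(4,8) (4,2) (6,0) (19,0) (20,17) (20,20) (6,18)]
2. After x ≤ 15: [(4,8) (4,2) (6,0) (15,0) (15,135/7) (6,18)]
3. After y ≥ 8: [(4,8) (4,8) (15,8) (15,135/7) (6,18)]
4. After y ≤ 15: [(27/5,15) (4,8) (4,8) (15,8) (15,15)]
5. Canonical ring: [(4,8) (15,8) (15,15) (27/5,15)]

Clipped polygon: [(4,8) (15,8) (15,15) (27/5,15)]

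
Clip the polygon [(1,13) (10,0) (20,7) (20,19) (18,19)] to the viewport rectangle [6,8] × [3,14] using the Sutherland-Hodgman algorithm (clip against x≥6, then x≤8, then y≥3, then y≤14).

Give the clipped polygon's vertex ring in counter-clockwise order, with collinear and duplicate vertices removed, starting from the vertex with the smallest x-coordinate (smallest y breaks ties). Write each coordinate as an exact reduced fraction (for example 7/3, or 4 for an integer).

1. After x ≥ 6: [(6,251/17) (6,52/9) (10,0) (20,7) (20,19) (18,19)]
2. After x ≤ 8: [(8,263/17) (6,251/17) (6,52/9) (8,26/9)]
3. After y ≥ 3: [(8,3) (8,263/17) (6,251/17) (6,52/9) (103/13,3)]
4. After y ≤ 14: [(8,3) (8,14) (6,14) (6,52/9) (103/13,3)]
5. Canonical ring: [(6,52/9) (103/13,3) (8,3) (8,14) (6,14)]

Clipped polygon: [(6,52/9) (103/13,3) (8,3) (8,14) (6,14)]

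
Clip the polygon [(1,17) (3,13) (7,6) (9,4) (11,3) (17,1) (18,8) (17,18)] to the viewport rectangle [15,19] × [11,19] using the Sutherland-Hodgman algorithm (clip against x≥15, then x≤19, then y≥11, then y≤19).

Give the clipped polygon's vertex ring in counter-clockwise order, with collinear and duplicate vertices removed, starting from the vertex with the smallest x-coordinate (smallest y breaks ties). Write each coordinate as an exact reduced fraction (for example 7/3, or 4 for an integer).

Clipped polygon: [(15,11) (177/10,11) (17,18) (15,143/8)]

1. After x ≥ 15: [(15,143/8) (15,5/3) (17,1) (18,8) (17,18)]
2. After x ≤ 19: [(15,143/8) (15,5/3) (17,1) (18,8) (17,18)]
3. After y ≥ 11: [(15,143/8) (15,11) (177/10,11) (17,18)]
4. After y ≤ 19: [(15,143/8) (15,11) (177/10,11) (17,18)]
5. Canonical ring: [(15,11) (177/10,11) (17,18) (15,143/8)]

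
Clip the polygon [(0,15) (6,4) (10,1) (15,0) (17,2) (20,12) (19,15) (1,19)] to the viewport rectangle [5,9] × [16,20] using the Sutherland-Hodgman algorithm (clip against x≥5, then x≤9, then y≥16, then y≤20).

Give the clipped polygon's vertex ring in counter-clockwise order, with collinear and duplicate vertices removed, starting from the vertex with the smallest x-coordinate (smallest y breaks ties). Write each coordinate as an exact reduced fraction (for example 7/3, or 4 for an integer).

1. After x ≥ 5: [(5,35/6) (6,4) (10,1) (15,0) (17,2) (20,12) (19,15) (5,163/9)]
2. After x ≤ 9: [(5,35/6) (6,4) (9,7/4) (9,155/9) (5,163/9)]
3. After y ≥ 16: [(5,16) (9,16) (9,155/9) (5,163/9)]
4. After y ≤ 20: [(5,16) (9,16) (9,155/9) (5,163/9)]
5. Canonical ring: [(5,16) (9,16) (9,155/9) (5,163/9)]

Clipped polygon: [(5,16) (9,16) (9,155/9) (5,163/9)]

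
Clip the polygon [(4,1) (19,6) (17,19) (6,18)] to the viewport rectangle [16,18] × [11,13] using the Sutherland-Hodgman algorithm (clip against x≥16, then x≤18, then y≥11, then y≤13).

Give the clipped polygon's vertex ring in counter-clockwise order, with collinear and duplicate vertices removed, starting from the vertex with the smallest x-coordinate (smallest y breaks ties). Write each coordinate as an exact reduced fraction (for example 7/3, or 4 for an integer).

1. After x ≥ 16: [(16,5) (19,6) (17,19) (16,208/11)]
2. After x ≤ 18: [(16,5) (18,17/3) (18,25/2) (17,19) (16,208/11)]
3. After y ≥ 11: [(16,11) (18,11) (18,25/2) (17,19) (16,208/11)]
4. After y ≤ 13: [(16,13) (16,11) (18,11) (18,25/2) (233/13,13)]
5. Canonical ring: [(16,11) (18,11) (18,25/2) (233/13,13) (16,13)]

Clipped polygon: [(16,11) (18,11) (18,25/2) (233/13,13) (16,13)]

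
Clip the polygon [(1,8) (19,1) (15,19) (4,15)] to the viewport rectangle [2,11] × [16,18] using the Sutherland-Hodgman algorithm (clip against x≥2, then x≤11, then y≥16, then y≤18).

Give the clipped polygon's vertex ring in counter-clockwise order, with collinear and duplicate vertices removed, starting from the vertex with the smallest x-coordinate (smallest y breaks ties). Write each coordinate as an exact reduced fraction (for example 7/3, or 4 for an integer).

Clipped polygon: [(27/4,16) (11,16) (11,193/11)]

1. After x ≥ 2: [(2,31/3) (2,137/18) (19,1) (15,19) (4,15)]
2. After x ≤ 11: [(2,31/3) (2,137/18) (11,37/9) (11,193/11) (4,15)]
3. After y ≥ 16: [(11,16) (11,193/11) (27/4,16)]
4. After y ≤ 18: [(11,16) (11,193/11) (27/4,16)]
5. Canonical ring: [(27/4,16) (11,16) (11,193/11)]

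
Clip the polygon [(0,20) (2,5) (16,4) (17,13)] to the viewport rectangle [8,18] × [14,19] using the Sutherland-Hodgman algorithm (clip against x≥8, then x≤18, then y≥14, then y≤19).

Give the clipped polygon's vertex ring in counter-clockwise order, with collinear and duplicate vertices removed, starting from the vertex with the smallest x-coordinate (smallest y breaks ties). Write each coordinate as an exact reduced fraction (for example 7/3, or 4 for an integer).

1. After x ≥ 8: [(8,284/17) (8,32/7) (16,4) (17,13)]
2. After x ≤ 18: [(8,284/17) (8,32/7) (16,4) (17,13)]
3. After y ≥ 14: [(102/7,14) (8,284/17) (8,14)]
4. After y ≤ 19: [(102/7,14) (8,284/17) (8,14)]
5. Canonical ring: [(8,14) (102/7,14) (8,284/17)]

Clipped polygon: [(8,14) (102/7,14) (8,284/17)]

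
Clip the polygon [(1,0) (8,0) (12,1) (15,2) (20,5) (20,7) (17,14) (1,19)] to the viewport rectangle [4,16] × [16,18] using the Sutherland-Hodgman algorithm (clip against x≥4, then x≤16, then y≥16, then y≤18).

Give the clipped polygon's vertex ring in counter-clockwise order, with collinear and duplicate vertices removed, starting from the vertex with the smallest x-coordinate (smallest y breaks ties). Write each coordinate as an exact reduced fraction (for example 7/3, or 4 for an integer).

1. After x ≥ 4: [(4,0) (8,0) (12,1) (15,2) (20,5) (20,7) (17,14) (4,289/16)]
2. After x ≤ 16: [(4,0) (8,0) (12,1) (15,2) (16,13/5) (16,229/16) (4,289/16)]
3. After y ≥ 16: [(4,16) (53/5,16) (4,289/16)]
4. After y ≤ 18: [(4,18) (4,16) (53/5,16) (21/5,18)]
5. Canonical ring: [(4,16) (53/5,16) (21/5,18) (4,18)]

Clipped polygon: [(4,16) (53/5,16) (21/5,18) (4,18)]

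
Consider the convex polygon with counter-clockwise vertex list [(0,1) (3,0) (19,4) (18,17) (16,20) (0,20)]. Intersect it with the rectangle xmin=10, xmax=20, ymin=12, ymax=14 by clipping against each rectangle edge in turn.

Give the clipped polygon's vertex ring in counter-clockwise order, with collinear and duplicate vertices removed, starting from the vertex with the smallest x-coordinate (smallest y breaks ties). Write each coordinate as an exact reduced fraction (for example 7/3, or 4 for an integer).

Clipped polygon: [(10,12) (239/13,12) (237/13,14) (10,14)]

1. After x ≥ 10: [(10,7/4) (19,4) (18,17) (16,20) (10,20)]
2. After x ≤ 20: [(10,7/4) (19,4) (18,17) (16,20) (10,20)]
3. After y ≥ 12: [(10,12) (239/13,12) (18,17) (16,20) (10,20)]
4. After y ≤ 14: [(10,14) (10,12) (239/13,12) (237/13,14)]
5. Canonical ring: [(10,12) (239/13,12) (237/13,14) (10,14)]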